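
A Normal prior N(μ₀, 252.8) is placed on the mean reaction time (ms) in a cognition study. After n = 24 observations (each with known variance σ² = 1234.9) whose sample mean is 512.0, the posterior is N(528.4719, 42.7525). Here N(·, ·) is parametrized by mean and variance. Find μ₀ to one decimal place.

μ₀ = 609.4

With known observation variance, the Normal–Normal posterior has precision τ_n = τ₀ + n/σ² and mean μ_n = (τ₀μ₀ + (n/σ²)x̄)/τ_n.
Here τ₀ = 1/252.8 = 0.003956 and τ_data = 24/1234.9 = 0.019435, so τ_n = 0.023391.
Rearranging for μ₀: μ₀ = (μ_n·τ_n − τ_data·x̄)/τ₀ = (528.4719·0.023391 − 0.019435·512.0) / 0.003956 = 2.410766/0.003956 ≈ 609.4.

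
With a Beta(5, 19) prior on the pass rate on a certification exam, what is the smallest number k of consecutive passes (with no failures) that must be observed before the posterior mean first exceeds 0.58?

After k passes and 0 failures the posterior is Beta(5+k, 19), with mean (5+k)/(5+19+k).
Set (5+k)/(24+k) > 0.58 and solve: k > (0.58·24 − 5)/(1 − 0.58) = 21.238.
The smallest integer exceeding 21.238 is 22.

k = 22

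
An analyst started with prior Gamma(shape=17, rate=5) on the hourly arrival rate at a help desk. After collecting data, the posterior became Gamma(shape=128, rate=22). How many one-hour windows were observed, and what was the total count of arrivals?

n = 17 one-hour windows with total 111 arrivals

A Gamma(α, β) prior (rate parametrization) on a Poisson rate with n observations summing to S gives posterior Gamma(α+S, β+n).
Matching: Σxᵢ = 128 − 17 = 111 and n = 22 − 5 = 17.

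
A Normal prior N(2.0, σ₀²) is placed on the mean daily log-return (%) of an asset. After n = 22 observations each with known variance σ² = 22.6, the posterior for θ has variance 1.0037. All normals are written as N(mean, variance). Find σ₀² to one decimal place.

Posterior precision equals prior precision plus data precision: 1/σ_n² = 1/σ₀² + n/σ².
So 1/σ₀² = 1/1.0037 − 22/22.6 = 0.996314 − 0.973451 = 0.022863.
Hence σ₀² = 1/0.022863 ≈ 43.7.

σ₀² = 43.7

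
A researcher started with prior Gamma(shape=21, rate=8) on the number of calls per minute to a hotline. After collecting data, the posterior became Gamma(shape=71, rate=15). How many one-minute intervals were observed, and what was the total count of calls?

n = 7 one-minute intervals with total 50 calls

Gamma–Poisson conjugacy: posterior shape = α + Σxᵢ, posterior rate = β + n.
Matching: Σxᵢ = 71 − 21 = 50 and n = 15 − 8 = 7.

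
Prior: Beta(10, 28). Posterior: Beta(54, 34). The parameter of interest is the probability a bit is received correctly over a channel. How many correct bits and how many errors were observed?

44 correct bits and 6 errors

A Beta(α, β) prior with s successes and f failures in binomial data gives a Beta(α+s, β+f) posterior.
So s = 54 − 10 = 44 and f = 34 − 28 = 6.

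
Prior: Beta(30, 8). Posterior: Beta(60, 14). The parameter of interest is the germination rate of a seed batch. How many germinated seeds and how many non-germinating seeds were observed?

30 germinated seeds and 6 non-germinating seeds

Under Beta–binomial conjugacy the posterior parameters are (a+s, b+f).
So s = 60 − 30 = 30 and f = 14 − 8 = 6.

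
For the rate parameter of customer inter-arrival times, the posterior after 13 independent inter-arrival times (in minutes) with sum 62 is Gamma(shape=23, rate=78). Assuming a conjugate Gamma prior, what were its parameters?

Gamma(shape=10, rate=16)

For an exponential likelihood with a Gamma(α, β) prior on the rate, n observations with total T give posterior Gamma(α+n, β+T).
So α = 23 − 13 = 10 and β = 78 − 62 = 16.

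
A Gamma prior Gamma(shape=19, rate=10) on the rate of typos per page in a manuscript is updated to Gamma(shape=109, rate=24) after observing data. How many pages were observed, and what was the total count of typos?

A Gamma(α, β) prior (rate parametrization) on a Poisson rate with n observations summing to S gives posterior Gamma(α+S, β+n).
Matching: Σxᵢ = 109 − 19 = 90 and n = 24 − 10 = 14.

n = 14 pages with total 90 typos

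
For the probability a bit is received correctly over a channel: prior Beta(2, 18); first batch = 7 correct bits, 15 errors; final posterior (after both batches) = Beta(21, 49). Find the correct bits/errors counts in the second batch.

Sequential conjugate updates are equivalent to a single update on the pooled data, so total successes = posterior α − prior α and total failures = posterior β − prior β.
Total across both batches: 21−2=19 correct bits, 49−18=31 errors.
Subtract the first batch: 19−7=12 correct bits and 31−15=16 errors.

12 correct bits and 16 errors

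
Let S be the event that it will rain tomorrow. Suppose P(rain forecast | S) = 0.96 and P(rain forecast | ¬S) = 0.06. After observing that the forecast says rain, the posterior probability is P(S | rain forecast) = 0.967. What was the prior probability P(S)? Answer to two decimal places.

P(S) = 0.65

Bayes' rule in odds form gives O(S|E) = O(S)·[P(E|S)/P(E|¬S)], hence O(S) = O(S|E)/LR.
Posterior odds = 0.967/(1−0.967) = 29.3030. LR = 0.96/0.06 = 16.0000.
Prior odds = 29.3030/16.0000 = 1.8314, so P(S) = 1.8314/(1+1.8314) ≈ 0.65.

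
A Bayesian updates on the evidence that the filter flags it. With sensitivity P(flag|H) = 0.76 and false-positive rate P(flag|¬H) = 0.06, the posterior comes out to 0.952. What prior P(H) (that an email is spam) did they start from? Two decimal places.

P(H) = 0.61

Bayes' rule in odds form gives O(H|E) = O(H)·[P(E|H)/P(E|¬H)], hence O(H) = O(H|E)/LR.
Posterior odds = 0.952/(1−0.952) = 19.8333. LR = 0.76/0.06 = 12.6667.
Prior odds = 19.8333/12.6667 = 1.5658, so P(H) = 1.5658/(1+1.5658) ≈ 0.61.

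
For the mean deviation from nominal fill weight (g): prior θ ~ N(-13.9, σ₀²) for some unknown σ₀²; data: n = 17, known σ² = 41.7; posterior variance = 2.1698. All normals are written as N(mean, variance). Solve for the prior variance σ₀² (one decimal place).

Posterior precision equals prior precision plus data precision: 1/σ_n² = 1/σ₀² + n/σ².
So 1/σ₀² = 1/2.1698 − 17/41.7 = 0.460872 − 0.407674 = 0.053198.
Hence σ₀² = 1/0.053198 ≈ 18.8.

σ₀² = 18.8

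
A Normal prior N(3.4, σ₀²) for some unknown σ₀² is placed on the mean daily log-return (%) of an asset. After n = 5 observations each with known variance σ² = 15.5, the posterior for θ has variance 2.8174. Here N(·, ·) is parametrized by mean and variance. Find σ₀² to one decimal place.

σ₀² = 30.9

For the Normal–Normal model with known σ², precisions add: τ_n = τ₀ + n/σ².
So 1/σ₀² = 1/2.8174 − 5/15.5 = 0.354937 − 0.322581 = 0.032356.
Hence σ₀² = 1/0.032356 ≈ 30.9.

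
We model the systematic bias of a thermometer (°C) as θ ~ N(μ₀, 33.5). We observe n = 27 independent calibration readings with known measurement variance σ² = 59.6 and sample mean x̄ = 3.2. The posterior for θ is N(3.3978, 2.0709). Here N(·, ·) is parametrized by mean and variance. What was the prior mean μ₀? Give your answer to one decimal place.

μ₀ = 6.4

With known observation variance, the Normal–Normal posterior has precision τ_n = τ₀ + n/σ² and mean μ_n = (τ₀μ₀ + (n/σ²)x̄)/τ_n.
Here τ₀ = 1/33.5 = 0.029851 and τ_data = 27/59.6 = 0.453020, so τ_n = 0.482871.
Rearranging for μ₀: μ₀ = (μ_n·τ_n − τ_data·x̄)/τ₀ = (3.3978·0.482871 − 0.453020·3.2) / 0.029851 = 0.191035/0.029851 ≈ 6.4.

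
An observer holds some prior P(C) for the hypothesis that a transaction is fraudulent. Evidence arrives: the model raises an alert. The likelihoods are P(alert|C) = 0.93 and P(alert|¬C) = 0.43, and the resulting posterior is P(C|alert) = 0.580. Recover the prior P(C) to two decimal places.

Bayes' rule in odds form gives O(C|E) = O(C)·[P(E|C)/P(E|¬C)], hence O(C) = O(C|E)/LR.
Posterior odds = 0.580/(1−0.580) = 1.3810. LR = 0.93/0.43 = 2.1628.
Prior odds = 1.3810/2.1628 = 0.6385, so P(C) = 0.6385/(1+0.6385) ≈ 0.39.

P(C) = 0.39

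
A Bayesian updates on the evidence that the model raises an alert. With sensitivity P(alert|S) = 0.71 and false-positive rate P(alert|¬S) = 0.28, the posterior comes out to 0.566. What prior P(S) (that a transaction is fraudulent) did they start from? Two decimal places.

P(S) = 0.34

In odds form, posterior odds = prior odds × likelihood ratio, so prior odds = posterior odds ÷ LR.
Posterior odds = 0.566/(1−0.566) = 1.3041. LR = 0.71/0.28 = 2.5357.
Prior odds = 1.3041/2.5357 = 0.5143, so P(S) = 0.5143/(1+0.5143) ≈ 0.34.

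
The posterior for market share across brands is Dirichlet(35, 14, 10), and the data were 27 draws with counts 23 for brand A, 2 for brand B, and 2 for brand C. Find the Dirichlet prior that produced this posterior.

For a Dirichlet(α) prior with multinomial counts c, the posterior is Dirichlet(α + c) componentwise.
Subtract each count from the matching posterior parameter: 35−23=12, 14−2=12, 10−2=8.

Dirichlet(12, 12, 8)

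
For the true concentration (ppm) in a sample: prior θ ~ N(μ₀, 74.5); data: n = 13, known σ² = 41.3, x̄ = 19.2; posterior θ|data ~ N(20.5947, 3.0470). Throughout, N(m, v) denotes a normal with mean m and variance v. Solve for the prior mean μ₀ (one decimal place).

With known observation variance, the Normal–Normal posterior has precision τ_n = τ₀ + n/σ² and mean μ_n = (τ₀μ₀ + (n/σ²)x̄)/τ_n.
Here τ₀ = 1/74.5 = 0.013423 and τ_data = 13/41.3 = 0.314770, so τ_n = 0.328193.
Rearranging for μ₀: μ₀ = (μ_n·τ_n − τ_data·x̄)/τ₀ = (20.5947·0.328193 − 0.314770·19.2) / 0.013423 = 0.715452/0.013423 ≈ 53.3.

μ₀ = 53.3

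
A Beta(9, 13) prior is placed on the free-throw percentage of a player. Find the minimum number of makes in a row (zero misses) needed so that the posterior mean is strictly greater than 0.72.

k = 25

After k makes and 0 misses the posterior is Beta(9+k, 13), with mean (9+k)/(9+13+k).
Set (9+k)/(22+k) > 0.72 and solve: k > (0.72·22 − 9)/(1 − 0.72) = 24.429.
The smallest integer exceeding 24.429 is 25.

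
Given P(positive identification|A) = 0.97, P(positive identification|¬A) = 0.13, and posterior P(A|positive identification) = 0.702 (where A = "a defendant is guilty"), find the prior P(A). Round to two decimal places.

Bayes' rule in odds form gives O(A|E) = O(A)·[P(E|A)/P(E|¬A)], hence O(A) = O(A|E)/LR.
Posterior odds = 0.702/(1−0.702) = 2.3557. LR = 0.97/0.13 = 7.4615.
Prior odds = 2.3557/7.4615 = 0.3157, so P(A) = 0.3157/(1+0.3157) ≈ 0.24.

P(A) = 0.24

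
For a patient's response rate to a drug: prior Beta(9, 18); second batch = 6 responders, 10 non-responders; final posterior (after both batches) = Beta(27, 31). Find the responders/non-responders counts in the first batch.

Sequential conjugate updates are equivalent to a single update on the pooled data, so total successes = posterior α − prior α and total failures = posterior β − prior β.
Total across both batches: 27−9=18 responders, 31−18=13 non-responders.
Subtract the second batch: 18−6=12 responders and 13−10=3 non-responders.

12 responders and 3 non-responders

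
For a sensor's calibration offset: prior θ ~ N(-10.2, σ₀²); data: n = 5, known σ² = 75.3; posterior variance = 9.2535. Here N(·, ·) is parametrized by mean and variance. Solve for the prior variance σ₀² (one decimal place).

σ₀² = 24.0

Posterior precision equals prior precision plus data precision: 1/σ_n² = 1/σ₀² + n/σ².
So 1/σ₀² = 1/9.2535 − 5/75.3 = 0.108067 − 0.066401 = 0.041666.
Hence σ₀² = 1/0.041666 ≈ 24.0.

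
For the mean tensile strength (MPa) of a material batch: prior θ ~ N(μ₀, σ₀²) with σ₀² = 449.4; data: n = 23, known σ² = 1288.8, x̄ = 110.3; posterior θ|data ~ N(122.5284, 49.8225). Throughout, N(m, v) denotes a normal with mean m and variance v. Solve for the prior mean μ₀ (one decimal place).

μ₀ = 220.6

The posterior mean is a precision-weighted average: μ_n = (τ₀μ₀ + τ_data·x̄)/(τ₀+τ_data), with τ₀=1/σ₀² and τ_data=n/σ².
Here τ₀ = 1/449.4 = 0.002225 and τ_data = 23/1288.8 = 0.017846, so τ_n = 0.020071.
Rearranging for μ₀: μ₀ = (μ_n·τ_n − τ_data·x̄)/τ₀ = (122.5284·0.020071 − 0.017846·110.3) / 0.002225 = 0.490854/0.002225 ≈ 220.6.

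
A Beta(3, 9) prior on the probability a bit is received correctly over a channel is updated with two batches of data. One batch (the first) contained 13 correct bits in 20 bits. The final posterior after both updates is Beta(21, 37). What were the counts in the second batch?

Because Beta–binomial updating is additive in the counts, the combined data contributed (α_post−α_prior, β_post−β_prior) successes and failures.
Total across both batches: 21−3=18 correct bits, 37−9=28 errors.
Subtract the first batch: 18−13=5 correct bits and 28−7=21 errors.

5 correct bits and 21 errors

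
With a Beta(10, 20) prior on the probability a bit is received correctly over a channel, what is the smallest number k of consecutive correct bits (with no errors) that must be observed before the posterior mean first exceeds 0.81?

After k correct bits and 0 errors the posterior is Beta(10+k, 20), with mean (10+k)/(10+20+k).
Set (10+k)/(30+k) > 0.81 and solve: k > (0.81·30 − 10)/(1 − 0.81) = 75.263.
The smallest integer exceeding 75.263 is 76, and checking k=76: (86)/(106) = 0.8113 > 0.81.

k = 76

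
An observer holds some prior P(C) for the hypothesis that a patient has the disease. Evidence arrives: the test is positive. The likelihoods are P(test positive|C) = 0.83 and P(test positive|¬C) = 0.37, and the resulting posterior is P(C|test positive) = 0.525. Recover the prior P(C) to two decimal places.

In odds form, posterior odds = prior odds × likelihood ratio, so prior odds = posterior odds ÷ LR.
Posterior odds = 0.525/(1−0.525) = 1.1053. LR = 0.83/0.37 = 2.2432.
Prior odds = 1.1053/2.2432 = 0.4927, so P(C) = 0.4927/(1+0.4927) ≈ 0.33.

P(C) = 0.33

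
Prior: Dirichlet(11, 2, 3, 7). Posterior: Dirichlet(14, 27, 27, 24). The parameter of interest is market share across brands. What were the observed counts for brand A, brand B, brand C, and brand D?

counts (3, 25, 24, 17)

For a Dirichlet(α) prior with multinomial counts c, the posterior is Dirichlet(α + c) componentwise.
Counts are posterior − prior componentwise: 14−11=3, 27−2=25, 27−3=24, 24−7=17.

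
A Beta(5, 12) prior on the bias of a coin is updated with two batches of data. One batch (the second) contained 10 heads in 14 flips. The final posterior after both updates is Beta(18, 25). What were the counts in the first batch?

3 heads and 9 tails

Because Beta–binomial updating is additive in the counts, the combined data contributed (α_post−α_prior, β_post−β_prior) successes and failures.
Total across both batches: 18−5=13 heads, 25−12=13 tails.
Subtract the second batch: 13−10=3 heads and 13−4=9 tails.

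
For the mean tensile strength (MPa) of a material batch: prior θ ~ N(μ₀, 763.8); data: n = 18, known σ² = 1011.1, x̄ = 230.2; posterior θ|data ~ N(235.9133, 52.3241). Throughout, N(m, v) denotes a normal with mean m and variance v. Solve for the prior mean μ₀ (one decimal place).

The posterior mean is a precision-weighted average: μ_n = (τ₀μ₀ + τ_data·x̄)/(τ₀+τ_data), with τ₀=1/σ₀² and τ_data=n/σ².
Here τ₀ = 1/763.8 = 0.001309 and τ_data = 18/1011.1 = 0.017802, so τ_n = 0.019111.
Rearranging for μ₀: μ₀ = (μ_n·τ_n − τ_data·x̄)/τ₀ = (235.9133·0.019111 − 0.017802·230.2) / 0.001309 = 0.410519/0.001309 ≈ 313.6.

μ₀ = 313.6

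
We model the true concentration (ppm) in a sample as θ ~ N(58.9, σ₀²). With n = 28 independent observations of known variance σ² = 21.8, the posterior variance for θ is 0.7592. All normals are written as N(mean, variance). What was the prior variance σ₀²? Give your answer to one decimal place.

Posterior precision equals prior precision plus data precision: 1/σ_n² = 1/σ₀² + n/σ².
So 1/σ₀² = 1/0.7592 − 28/21.8 = 1.317176 − 1.284404 = 0.032772.
Hence σ₀² = 1/0.032772 ≈ 30.5.

σ₀² = 30.5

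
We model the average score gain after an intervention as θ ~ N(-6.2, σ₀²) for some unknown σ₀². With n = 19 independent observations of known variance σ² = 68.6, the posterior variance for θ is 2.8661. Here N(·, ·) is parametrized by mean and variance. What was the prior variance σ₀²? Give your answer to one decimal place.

For the Normal–Normal model with known σ², precisions add: τ_n = τ₀ + n/σ².
So 1/σ₀² = 1/2.8661 − 19/68.6 = 0.348906 − 0.276968 = 0.071938.
Hence σ₀² = 1/0.071938 ≈ 13.9.

σ₀² = 13.9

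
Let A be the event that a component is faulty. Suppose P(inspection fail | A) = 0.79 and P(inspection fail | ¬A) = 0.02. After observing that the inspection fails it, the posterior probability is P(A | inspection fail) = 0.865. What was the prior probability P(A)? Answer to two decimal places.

In odds form, posterior odds = prior odds × likelihood ratio, so prior odds = posterior odds ÷ LR.
Posterior odds = 0.865/(1−0.865) = 6.4074. LR = 0.79/0.02 = 39.5000.
Prior odds = 6.4074/39.5000 = 0.1622, so P(A) = 0.1622/(1+0.1622) ≈ 0.14.

P(A) = 0.14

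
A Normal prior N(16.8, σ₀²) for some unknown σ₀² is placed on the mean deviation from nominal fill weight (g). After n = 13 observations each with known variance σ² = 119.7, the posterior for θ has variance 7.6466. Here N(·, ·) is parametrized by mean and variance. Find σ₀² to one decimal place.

For the Normal–Normal model with known σ², precisions add: τ_n = τ₀ + n/σ².
So 1/σ₀² = 1/7.6466 − 13/119.7 = 0.130777 − 0.108605 = 0.022172.
Hence σ₀² = 1/0.022172 ≈ 45.1.

σ₀² = 45.1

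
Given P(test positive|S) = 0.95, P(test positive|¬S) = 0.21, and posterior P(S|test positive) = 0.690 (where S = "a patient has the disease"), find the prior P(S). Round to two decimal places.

P(S) = 0.33

Bayes' rule in odds form gives O(S|E) = O(S)·[P(E|S)/P(E|¬S)], hence O(S) = O(S|E)/LR.
Posterior odds = 0.690/(1−0.690) = 2.2258. LR = 0.95/0.21 = 4.5238.
Prior odds = 2.2258/4.5238 = 0.4920, so P(S) = 0.4920/(1+0.4920) ≈ 0.33.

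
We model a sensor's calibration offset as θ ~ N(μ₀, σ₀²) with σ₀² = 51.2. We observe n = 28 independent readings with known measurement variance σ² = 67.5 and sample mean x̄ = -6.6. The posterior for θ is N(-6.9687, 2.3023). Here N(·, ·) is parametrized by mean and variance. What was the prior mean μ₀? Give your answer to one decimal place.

The posterior mean is a precision-weighted average: μ_n = (τ₀μ₀ + τ_data·x̄)/(τ₀+τ_data), with τ₀=1/σ₀² and τ_data=n/σ².
Here τ₀ = 1/51.2 = 0.019531 and τ_data = 28/67.5 = 0.414815, so τ_n = 0.434346.
Rearranging for μ₀: μ₀ = (μ_n·τ_n − τ_data·x̄)/τ₀ = (-6.9687·0.434346 − 0.414815·-6.6) / 0.019531 = -0.289048/0.019531 ≈ -14.8.

μ₀ = -14.8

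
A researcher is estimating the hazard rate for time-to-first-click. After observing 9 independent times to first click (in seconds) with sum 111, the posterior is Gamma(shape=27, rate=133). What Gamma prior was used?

Gamma(shape=18, rate=22)

For an exponential likelihood with a Gamma(α, β) prior on the rate, n observations with total T give posterior Gamma(α+n, β+T).
So α = 27 − 9 = 18 and β = 133 − 111 = 22.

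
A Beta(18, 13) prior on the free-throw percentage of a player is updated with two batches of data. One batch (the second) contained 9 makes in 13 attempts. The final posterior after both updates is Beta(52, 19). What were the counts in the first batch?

Because Beta–binomial updating is additive in the counts, the combined data contributed (α_post−α_prior, β_post−β_prior) successes and failures.
Total across both batches: 52−18=34 makes, 19−13=6 misses.
Subtract the second batch: 34−9=25 makes and 6−4=2 misses.

25 makes and 2 misses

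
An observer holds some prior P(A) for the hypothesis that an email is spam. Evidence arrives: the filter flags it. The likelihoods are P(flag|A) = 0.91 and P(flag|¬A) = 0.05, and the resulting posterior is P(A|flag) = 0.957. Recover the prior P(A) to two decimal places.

In odds form, posterior odds = prior odds × likelihood ratio, so prior odds = posterior odds ÷ LR.
Posterior odds = 0.957/(1−0.957) = 22.2558. LR = 0.91/0.05 = 18.2000.
Prior odds = 22.2558/18.2000 = 1.2228, so P(A) = 1.2228/(1+1.2228) ≈ 0.55.

P(A) = 0.55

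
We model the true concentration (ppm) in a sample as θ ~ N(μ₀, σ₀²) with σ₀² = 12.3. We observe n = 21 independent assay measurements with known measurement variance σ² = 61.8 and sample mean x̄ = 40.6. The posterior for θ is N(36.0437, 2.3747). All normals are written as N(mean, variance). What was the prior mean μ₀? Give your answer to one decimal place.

With known observation variance, the Normal–Normal posterior has precision τ_n = τ₀ + n/σ² and mean μ_n = (τ₀μ₀ + (n/σ²)x̄)/τ_n.
Here τ₀ = 1/12.3 = 0.081301 and τ_data = 21/61.8 = 0.339806, so τ_n = 0.421107.
Rearranging for μ₀: μ₀ = (μ_n·τ_n − τ_data·x̄)/τ₀ = (36.0437·0.421107 − 0.339806·40.6) / 0.081301 = 1.382131/0.081301 ≈ 17.0.

μ₀ = 17.0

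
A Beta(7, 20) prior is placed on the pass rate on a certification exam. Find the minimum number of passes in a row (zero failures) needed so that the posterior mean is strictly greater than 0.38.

After k passes and 0 failures the posterior is Beta(7+k, 20), with mean (7+k)/(7+20+k).
Set (7+k)/(27+k) > 0.38 and solve: k > (0.38·27 − 7)/(1 − 0.38) = 5.258.
The smallest integer exceeding 5.258 is 6, and checking k=6: (13)/(33) = 0.3939 > 0.38.

k = 6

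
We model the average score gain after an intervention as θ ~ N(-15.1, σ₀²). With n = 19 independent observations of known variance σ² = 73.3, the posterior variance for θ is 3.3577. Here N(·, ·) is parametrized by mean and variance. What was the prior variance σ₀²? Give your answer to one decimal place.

For the Normal–Normal model with known σ², precisions add: τ_n = τ₀ + n/σ².
So 1/σ₀² = 1/3.3577 − 19/73.3 = 0.297823 − 0.259209 = 0.038614.
Hence σ₀² = 1/0.038614 ≈ 25.9.

σ₀² = 25.9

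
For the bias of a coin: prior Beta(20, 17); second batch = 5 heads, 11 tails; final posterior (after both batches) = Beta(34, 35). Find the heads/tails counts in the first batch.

9 heads and 7 tails

Sequential conjugate updates are equivalent to a single update on the pooled data, so total successes = posterior α − prior α and total failures = posterior β − prior β.
Total across both batches: 34−20=14 heads, 35−17=18 tails.
Subtract the second batch: 14−5=9 heads and 18−11=7 tails.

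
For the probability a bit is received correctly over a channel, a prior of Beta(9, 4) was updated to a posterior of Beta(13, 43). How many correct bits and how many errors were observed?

4 correct bits and 39 errors

Under Beta–binomial conjugacy the posterior parameters are (a+s, b+f).
So s = 13 − 9 = 4 and f = 43 − 4 = 39.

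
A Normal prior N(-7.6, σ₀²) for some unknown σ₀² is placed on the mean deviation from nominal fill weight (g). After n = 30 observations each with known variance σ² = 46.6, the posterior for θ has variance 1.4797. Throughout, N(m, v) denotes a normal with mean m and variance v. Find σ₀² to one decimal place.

Posterior precision equals prior precision plus data precision: 1/σ_n² = 1/σ₀² + n/σ².
So 1/σ₀² = 1/1.4797 − 30/46.6 = 0.675813 − 0.643777 = 0.032036.
Hence σ₀² = 1/0.032036 ≈ 31.2.

σ₀² = 31.2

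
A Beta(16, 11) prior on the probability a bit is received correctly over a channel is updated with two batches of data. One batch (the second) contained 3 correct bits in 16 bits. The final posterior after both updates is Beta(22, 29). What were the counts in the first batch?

3 correct bits and 5 errors

Because Beta–binomial updating is additive in the counts, the combined data contributed (α_post−α_prior, β_post−β_prior) successes and failures.
Total across both batches: 22−16=6 correct bits, 29−11=18 errors.
Subtract the second batch: 6−3=3 correct bits and 18−13=5 errors.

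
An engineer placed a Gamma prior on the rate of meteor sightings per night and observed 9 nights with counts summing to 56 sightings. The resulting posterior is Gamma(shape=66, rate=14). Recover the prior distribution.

Gamma–Poisson conjugacy: posterior shape = α + Σxᵢ, posterior rate = β + n.
So α = 66 − 56 = 10 and β = 14 − 9 = 5.

Gamma(shape=10, rate=5)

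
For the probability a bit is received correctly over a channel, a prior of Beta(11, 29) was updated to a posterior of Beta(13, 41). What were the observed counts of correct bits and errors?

2 correct bits and 12 errors

Beta is conjugate to the binomial likelihood: posterior = Beta(α+s, β+f).
Match parameters: s=13−11=2, f=41−29=12.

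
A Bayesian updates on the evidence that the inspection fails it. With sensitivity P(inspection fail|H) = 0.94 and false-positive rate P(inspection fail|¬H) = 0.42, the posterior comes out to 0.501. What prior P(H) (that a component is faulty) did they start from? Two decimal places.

Bayes' rule in odds form gives O(H|E) = O(H)·[P(E|H)/P(E|¬H)], hence O(H) = O(H|E)/LR.
Posterior odds = 0.501/(1−0.501) = 1.0040. LR = 0.94/0.42 = 2.2381.
Prior odds = 1.0040/2.2381 = 0.4486, so P(H) = 0.4486/(1+0.4486) ≈ 0.31.

P(H) = 0.31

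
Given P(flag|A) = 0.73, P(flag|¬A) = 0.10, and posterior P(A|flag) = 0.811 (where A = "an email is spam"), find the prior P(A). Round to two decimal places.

P(A) = 0.37

Bayes' rule in odds form gives O(A|E) = O(A)·[P(E|A)/P(E|¬A)], hence O(A) = O(A|E)/LR.
Posterior odds = 0.811/(1−0.811) = 4.2910. LR = 0.73/0.10 = 7.3000.
Prior odds = 4.2910/7.3000 = 0.5878, so P(A) = 0.5878/(1+0.5878) ≈ 0.37.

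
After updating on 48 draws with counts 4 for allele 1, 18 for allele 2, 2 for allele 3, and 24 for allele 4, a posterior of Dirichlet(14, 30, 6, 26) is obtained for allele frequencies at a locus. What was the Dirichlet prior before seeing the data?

Dirichlet(10, 12, 4, 2)

For a Dirichlet(α) prior with multinomial counts c, the posterior is Dirichlet(α + c) componentwise.
Subtract each count from the matching posterior parameter: 14−4=10, 30−18=12, 6−2=4, 26−24=2.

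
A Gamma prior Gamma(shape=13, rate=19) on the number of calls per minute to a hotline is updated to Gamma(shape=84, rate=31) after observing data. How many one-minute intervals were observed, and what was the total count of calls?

Gamma–Poisson conjugacy: posterior shape = α + Σxᵢ, posterior rate = β + n.
Matching: Σxᵢ = 84 − 13 = 71 and n = 31 − 19 = 12.

n = 12 one-minute intervals with total 71 calls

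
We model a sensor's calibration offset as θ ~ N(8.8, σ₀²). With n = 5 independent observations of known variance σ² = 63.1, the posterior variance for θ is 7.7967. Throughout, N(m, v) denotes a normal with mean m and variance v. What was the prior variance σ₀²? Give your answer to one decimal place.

Posterior precision equals prior precision plus data precision: 1/σ_n² = 1/σ₀² + n/σ².
So 1/σ₀² = 1/7.7967 − 5/63.1 = 0.128259 − 0.079239 = 0.049020.
Hence σ₀² = 1/0.049020 ≈ 20.4.

σ₀² = 20.4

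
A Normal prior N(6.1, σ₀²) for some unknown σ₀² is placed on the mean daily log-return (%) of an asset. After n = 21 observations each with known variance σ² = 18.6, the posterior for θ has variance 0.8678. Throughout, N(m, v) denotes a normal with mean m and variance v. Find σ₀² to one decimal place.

Posterior precision equals prior precision plus data precision: 1/σ_n² = 1/σ₀² + n/σ².
So 1/σ₀² = 1/0.8678 − 21/18.6 = 1.152339 − 1.129032 = 0.023307.
Hence σ₀² = 1/0.023307 ≈ 42.9.

σ₀² = 42.9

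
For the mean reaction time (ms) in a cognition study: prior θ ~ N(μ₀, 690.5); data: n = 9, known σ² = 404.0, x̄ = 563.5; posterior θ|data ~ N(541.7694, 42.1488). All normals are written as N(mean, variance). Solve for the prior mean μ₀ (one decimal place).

The posterior mean is a precision-weighted average: μ_n = (τ₀μ₀ + τ_data·x̄)/(τ₀+τ_data), with τ₀=1/σ₀² and τ_data=n/σ².
Here τ₀ = 1/690.5 = 0.001448 and τ_data = 9/404.0 = 0.022277, so τ_n = 0.023725.
Rearranging for μ₀: μ₀ = (μ_n·τ_n − τ_data·x̄)/τ₀ = (541.7694·0.023725 − 0.022277·563.5) / 0.001448 = 0.300390/0.001448 ≈ 207.5.

μ₀ = 207.5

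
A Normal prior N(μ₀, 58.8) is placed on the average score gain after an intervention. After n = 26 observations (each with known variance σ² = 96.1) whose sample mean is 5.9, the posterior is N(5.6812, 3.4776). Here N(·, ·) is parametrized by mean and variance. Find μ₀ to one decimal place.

μ₀ = 2.2

With known observation variance, the Normal–Normal posterior has precision τ_n = τ₀ + n/σ² and mean μ_n = (τ₀μ₀ + (n/σ²)x̄)/τ_n.
Here τ₀ = 1/58.8 = 0.017007 and τ_data = 26/96.1 = 0.270552, so τ_n = 0.287559.
Rearranging for μ₀: μ₀ = (μ_n·τ_n − τ_data·x̄)/τ₀ = (5.6812·0.287559 − 0.270552·5.9) / 0.017007 = 0.037423/0.017007 ≈ 2.2.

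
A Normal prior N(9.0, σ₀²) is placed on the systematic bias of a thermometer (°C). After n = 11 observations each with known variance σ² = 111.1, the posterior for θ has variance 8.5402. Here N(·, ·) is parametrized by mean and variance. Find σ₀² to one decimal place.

For the Normal–Normal model with known σ², precisions add: τ_n = τ₀ + n/σ².
So 1/σ₀² = 1/8.5402 − 11/111.1 = 0.117093 − 0.099010 = 0.018083.
Hence σ₀² = 1/0.018083 ≈ 55.3.

σ₀² = 55.3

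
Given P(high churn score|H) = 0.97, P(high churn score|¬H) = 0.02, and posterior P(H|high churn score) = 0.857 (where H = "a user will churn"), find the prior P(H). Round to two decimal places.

P(H) = 0.11

In odds form, posterior odds = prior odds × likelihood ratio, so prior odds = posterior odds ÷ LR.
Posterior odds = 0.857/(1−0.857) = 5.9930. LR = 0.97/0.02 = 48.5000.
Prior odds = 5.9930/48.5000 = 0.1236, so P(H) = 0.1236/(1+0.1236) ≈ 0.11.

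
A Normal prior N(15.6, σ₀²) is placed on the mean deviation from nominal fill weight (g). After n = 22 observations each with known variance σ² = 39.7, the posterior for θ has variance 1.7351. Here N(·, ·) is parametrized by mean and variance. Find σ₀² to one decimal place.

σ₀² = 45.1

For the Normal–Normal model with known σ², precisions add: τ_n = τ₀ + n/σ².
So 1/σ₀² = 1/1.7351 − 22/39.7 = 0.576336 − 0.554156 = 0.022180.
Hence σ₀² = 1/0.022180 ≈ 45.1.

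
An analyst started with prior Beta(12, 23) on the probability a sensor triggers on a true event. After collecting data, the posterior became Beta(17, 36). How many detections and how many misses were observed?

5 detections and 13 misses

Beta is conjugate to the binomial likelihood: posterior = Beta(a+s, b+f).
So s = 17 − 12 = 5 and f = 36 − 23 = 13.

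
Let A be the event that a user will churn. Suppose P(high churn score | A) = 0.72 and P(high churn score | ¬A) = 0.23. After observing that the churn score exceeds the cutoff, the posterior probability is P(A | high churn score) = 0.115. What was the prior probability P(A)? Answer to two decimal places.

Bayes' rule in odds form gives O(A|E) = O(A)·[P(E|A)/P(E|¬A)], hence O(A) = O(A|E)/LR.
Posterior odds = 0.115/(1−0.115) = 0.1299. LR = 0.72/0.23 = 3.1304.
Prior odds = 0.1299/3.1304 = 0.0415, so P(A) = 0.0415/(1+0.0415) ≈ 0.04.

P(A) = 0.04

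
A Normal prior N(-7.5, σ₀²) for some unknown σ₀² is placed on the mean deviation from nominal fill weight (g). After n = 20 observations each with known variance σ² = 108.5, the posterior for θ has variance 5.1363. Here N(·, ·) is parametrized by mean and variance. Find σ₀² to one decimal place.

σ₀² = 96.5

Posterior precision equals prior precision plus data precision: 1/σ_n² = 1/σ₀² + n/σ².
So 1/σ₀² = 1/5.1363 − 20/108.5 = 0.194693 − 0.184332 = 0.010361.
Hence σ₀² = 1/0.010361 ≈ 96.5.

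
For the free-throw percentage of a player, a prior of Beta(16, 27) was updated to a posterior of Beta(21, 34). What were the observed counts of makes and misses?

A Beta(α, β) prior with s successes and f failures in binomial data gives a Beta(α+s, β+f) posterior.
So s = 21 − 16 = 5 and f = 34 − 27 = 7.

5 makes and 7 misses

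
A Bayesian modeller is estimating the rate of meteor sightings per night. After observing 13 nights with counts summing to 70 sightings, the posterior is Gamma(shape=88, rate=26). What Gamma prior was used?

A Gamma(α, β) prior (rate parametrization) on a Poisson rate with n observations summing to S gives posterior Gamma(α+S, β+n).
So α = 88 − 70 = 18 and β = 26 − 13 = 13.

Gamma(shape=18, rate=13)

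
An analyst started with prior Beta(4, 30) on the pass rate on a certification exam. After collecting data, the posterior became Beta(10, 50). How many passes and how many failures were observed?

6 passes and 20 failures

A Beta(a, b) prior with s successes and f failures in binomial data gives a Beta(a+s, b+f) posterior.
So s = 10 − 4 = 6 and f = 50 − 30 = 20.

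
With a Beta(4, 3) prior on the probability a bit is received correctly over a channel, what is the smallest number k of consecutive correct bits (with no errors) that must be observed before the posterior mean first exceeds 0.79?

After k correct bits and 0 errors the posterior is Beta(4+k, 3), with mean (4+k)/(4+3+k).
Set (4+k)/(7+k) > 0.79 and solve: k > (0.79·7 − 4)/(1 − 0.79) = 7.286.
The smallest integer exceeding 7.286 is 8, and checking k=8: (12)/(15) = 0.8000 > 0.79.

k = 8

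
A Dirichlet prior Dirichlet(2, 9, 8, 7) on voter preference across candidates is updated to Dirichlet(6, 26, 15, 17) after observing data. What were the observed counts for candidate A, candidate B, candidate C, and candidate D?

For a Dirichlet(α) prior with multinomial counts c, the posterior is Dirichlet(α + c) componentwise.
Counts are posterior − prior componentwise: 6−2=4, 26−9=17, 15−8=7, 17−7=10.

counts (4, 17, 7, 10)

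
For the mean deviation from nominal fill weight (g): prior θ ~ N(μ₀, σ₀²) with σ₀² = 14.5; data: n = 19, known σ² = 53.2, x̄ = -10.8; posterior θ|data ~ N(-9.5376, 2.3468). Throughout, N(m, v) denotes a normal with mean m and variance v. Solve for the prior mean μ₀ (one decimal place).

The posterior mean is a precision-weighted average: μ_n = (τ₀μ₀ + τ_data·x̄)/(τ₀+τ_data), with τ₀=1/σ₀² and τ_data=n/σ².
Here τ₀ = 1/14.5 = 0.068966 and τ_data = 19/53.2 = 0.357143, so τ_n = 0.426109.
Rearranging for μ₀: μ₀ = (μ_n·τ_n − τ_data·x̄)/τ₀ = (-9.5376·0.426109 − 0.357143·-10.8) / 0.068966 = -0.206913/0.068966 ≈ -3.0.

μ₀ = -3.0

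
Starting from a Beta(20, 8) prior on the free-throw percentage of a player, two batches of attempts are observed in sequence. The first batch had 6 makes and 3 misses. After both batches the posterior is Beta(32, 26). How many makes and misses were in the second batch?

Because Beta–binomial updating is additive in the counts, the combined data contributed (α_post−α_prior, β_post−β_prior) successes and failures.
Total across both batches: 32−20=12 makes, 26−8=18 misses.
Subtract the first batch: 12−6=6 makes and 18−3=15 misses.

6 makes and 15 misses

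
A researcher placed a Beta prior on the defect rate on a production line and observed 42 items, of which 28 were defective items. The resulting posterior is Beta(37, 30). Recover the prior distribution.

Beta is conjugate to the binomial likelihood: posterior = Beta(a+s, b+f).
Subtract the data counts: 37−28=9, 30−14=16.

Beta(9, 16)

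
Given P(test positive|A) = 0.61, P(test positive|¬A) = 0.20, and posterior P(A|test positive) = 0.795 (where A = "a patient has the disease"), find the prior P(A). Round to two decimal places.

In odds form, posterior odds = prior odds × likelihood ratio, so prior odds = posterior odds ÷ LR.
Posterior odds = 0.795/(1−0.795) = 3.8780. LR = 0.61/0.20 = 3.0500.
Prior odds = 3.8780/3.0500 = 1.2715, so P(A) = 1.2715/(1+1.2715) ≈ 0.56.

P(A) = 0.56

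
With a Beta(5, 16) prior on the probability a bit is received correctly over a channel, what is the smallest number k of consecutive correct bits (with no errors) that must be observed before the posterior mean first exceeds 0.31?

After k correct bits and 0 errors the posterior is Beta(5+k, 16), with mean (5+k)/(5+16+k).
Set (5+k)/(21+k) > 0.31 and solve: k > (0.31·21 − 5)/(1 − 0.31) = 2.188.
The smallest integer exceeding 2.188 is 3, and checking k=3: (8)/(24) = 0.3333 > 0.31.

k = 3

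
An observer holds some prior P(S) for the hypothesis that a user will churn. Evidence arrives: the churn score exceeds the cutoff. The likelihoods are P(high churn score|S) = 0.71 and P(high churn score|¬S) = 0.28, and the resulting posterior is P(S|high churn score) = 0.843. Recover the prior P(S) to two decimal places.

In odds form, posterior odds = prior odds × likelihood ratio, so prior odds = posterior odds ÷ LR.
Posterior odds = 0.843/(1−0.843) = 5.3694. LR = 0.71/0.28 = 2.5357.
Prior odds = 5.3694/2.5357 = 2.1175, so P(S) = 2.1175/(1+2.1175) ≈ 0.68.

P(S) = 0.68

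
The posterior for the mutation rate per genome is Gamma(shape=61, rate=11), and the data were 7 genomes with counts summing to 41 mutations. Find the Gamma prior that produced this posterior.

A Gamma(α, β) prior (rate parametrization) on a Poisson rate with n observations summing to S gives posterior Gamma(α+S, β+n).
So α = 61 − 41 = 20 and β = 11 − 7 = 4.

Gamma(shape=20, rate=4)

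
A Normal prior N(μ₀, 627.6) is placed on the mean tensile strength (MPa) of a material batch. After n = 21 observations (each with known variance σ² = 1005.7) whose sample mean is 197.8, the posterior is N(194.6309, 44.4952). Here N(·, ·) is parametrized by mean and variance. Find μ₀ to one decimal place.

With known observation variance, the Normal–Normal posterior has precision τ_n = τ₀ + n/σ² and mean μ_n = (τ₀μ₀ + (n/σ²)x̄)/τ_n.
Here τ₀ = 1/627.6 = 0.001593 and τ_data = 21/1005.7 = 0.020881, so τ_n = 0.022474.
Rearranging for μ₀: μ₀ = (μ_n·τ_n − τ_data·x̄)/τ₀ = (194.6309·0.022474 − 0.020881·197.8) / 0.001593 = 0.243873/0.001593 ≈ 153.1.

μ₀ = 153.1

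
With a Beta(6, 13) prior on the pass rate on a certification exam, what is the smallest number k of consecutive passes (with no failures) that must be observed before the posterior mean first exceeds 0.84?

k = 63

After k passes and 0 failures the posterior is Beta(6+k, 13), with mean (6+k)/(6+13+k).
Set (6+k)/(19+k) > 0.84 and solve: k > (0.84·19 − 6)/(1 − 0.84) = 62.250.
The smallest integer exceeding 62.250 is 63, and checking k=63: (69)/(82) = 0.8415 > 0.84.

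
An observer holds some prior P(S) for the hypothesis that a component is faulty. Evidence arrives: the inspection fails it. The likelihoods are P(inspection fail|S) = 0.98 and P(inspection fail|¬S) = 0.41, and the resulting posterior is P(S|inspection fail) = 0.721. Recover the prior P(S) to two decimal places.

P(S) = 0.52

In odds form, posterior odds = prior odds × likelihood ratio, so prior odds = posterior odds ÷ LR.
Posterior odds = 0.721/(1−0.721) = 2.5842. LR = 0.98/0.41 = 2.3902.
Prior odds = 2.5842/2.3902 = 1.0812, so P(S) = 1.0812/(1+1.0812) ≈ 0.52.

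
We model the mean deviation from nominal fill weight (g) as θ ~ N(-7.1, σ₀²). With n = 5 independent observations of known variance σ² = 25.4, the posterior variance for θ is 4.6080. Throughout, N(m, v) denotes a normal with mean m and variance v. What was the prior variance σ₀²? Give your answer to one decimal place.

σ₀² = 49.6

Posterior precision equals prior precision plus data precision: 1/σ_n² = 1/σ₀² + n/σ².
So 1/σ₀² = 1/4.6080 − 5/25.4 = 0.217014 − 0.196850 = 0.020164.
Hence σ₀² = 1/0.020164 ≈ 49.6.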